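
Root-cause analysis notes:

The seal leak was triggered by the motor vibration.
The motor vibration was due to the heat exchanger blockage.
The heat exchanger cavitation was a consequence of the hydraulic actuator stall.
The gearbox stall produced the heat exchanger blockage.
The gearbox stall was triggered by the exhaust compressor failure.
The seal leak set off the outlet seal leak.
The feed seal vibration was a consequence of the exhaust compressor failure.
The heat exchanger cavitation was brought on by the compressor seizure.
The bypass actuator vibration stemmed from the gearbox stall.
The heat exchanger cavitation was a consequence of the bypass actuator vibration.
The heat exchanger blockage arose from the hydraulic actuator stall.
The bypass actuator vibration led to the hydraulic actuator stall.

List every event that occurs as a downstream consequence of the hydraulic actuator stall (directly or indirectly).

the heat exchanger blockage, the heat exchanger cavitation, the motor vibration, the outlet seal leak, the seal leak

Direct effects: the heat exchanger blockage, the heat exchanger cavitation.
2 steps out: the motor vibration.
3 steps out: the seal leak.
4 steps out: the outlet seal leak.
Not reachable from it: the exhaust compressor failure, the gearbox stall, the bypass actuator vibration, the feed seal vibration, the compressor seizure.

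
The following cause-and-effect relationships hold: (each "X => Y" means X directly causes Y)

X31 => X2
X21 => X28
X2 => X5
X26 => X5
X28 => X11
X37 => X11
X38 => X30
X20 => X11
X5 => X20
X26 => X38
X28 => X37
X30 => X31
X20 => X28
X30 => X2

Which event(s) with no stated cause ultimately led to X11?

X21, X26

Tracing upstream from X11: X11 ← X20 ← X5 ← X26.
A separate upstream branch: X11 ← X28 ← X21.
Each of those chain origins has no stated cause.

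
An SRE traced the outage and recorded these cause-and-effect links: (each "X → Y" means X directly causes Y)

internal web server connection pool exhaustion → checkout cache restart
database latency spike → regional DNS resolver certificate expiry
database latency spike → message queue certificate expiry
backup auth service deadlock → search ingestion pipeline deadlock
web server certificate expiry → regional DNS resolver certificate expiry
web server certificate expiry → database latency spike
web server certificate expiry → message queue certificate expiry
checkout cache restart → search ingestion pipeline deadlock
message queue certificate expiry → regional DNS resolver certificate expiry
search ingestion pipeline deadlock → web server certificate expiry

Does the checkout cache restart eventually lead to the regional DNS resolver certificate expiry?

Yes

There is a causal chain: the checkout cache restart → the search ingestion pipeline deadlock → the web server certificate expiry → the regional DNS resolver certificate expiry.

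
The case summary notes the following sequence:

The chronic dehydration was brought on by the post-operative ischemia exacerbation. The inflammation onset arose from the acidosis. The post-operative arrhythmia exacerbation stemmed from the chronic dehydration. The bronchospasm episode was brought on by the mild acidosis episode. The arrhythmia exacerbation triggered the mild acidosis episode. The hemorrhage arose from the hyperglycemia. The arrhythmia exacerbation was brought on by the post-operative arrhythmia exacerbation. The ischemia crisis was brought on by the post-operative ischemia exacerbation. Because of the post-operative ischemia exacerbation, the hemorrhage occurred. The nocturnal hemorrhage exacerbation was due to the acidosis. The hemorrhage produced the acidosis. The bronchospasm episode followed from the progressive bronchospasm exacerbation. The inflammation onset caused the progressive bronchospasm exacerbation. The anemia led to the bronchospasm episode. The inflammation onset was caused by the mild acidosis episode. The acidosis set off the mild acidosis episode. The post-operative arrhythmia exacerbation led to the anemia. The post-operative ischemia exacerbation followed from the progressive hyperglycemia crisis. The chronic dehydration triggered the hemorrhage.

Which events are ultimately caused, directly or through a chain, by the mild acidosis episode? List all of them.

Direct effects: the inflammation onset, the bronchospasm episode.
2 steps out: the progressive bronchospasm exacerbation.
Not reachable from it: the progressive hyperglycemia crisis, the post-operative ischemia exacerbation, the chronic dehydration, the hemorrhage, the post-operative arrhythmia exacerbation, the arrhythmia exacerbation, the acidosis, the anemia, the ischemia crisis, the nocturnal hemorrhage exacerbation, the hyperglycemia.

the bronchospasm episode, the inflammation onset, the progressive bronchospasm exacerbation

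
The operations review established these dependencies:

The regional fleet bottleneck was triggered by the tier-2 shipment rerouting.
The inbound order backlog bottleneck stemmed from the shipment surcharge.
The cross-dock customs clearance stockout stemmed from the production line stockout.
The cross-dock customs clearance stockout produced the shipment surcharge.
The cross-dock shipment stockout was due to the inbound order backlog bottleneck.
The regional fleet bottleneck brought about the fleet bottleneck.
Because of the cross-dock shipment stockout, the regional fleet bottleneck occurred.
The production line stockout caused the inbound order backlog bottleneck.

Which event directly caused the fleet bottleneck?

the regional fleet bottleneck

Upstream contributors include the production line stockout, the cross-dock customs clearance stockout, the shipment surcharge, the inbound order backlog bottleneck, the cross-dock shipment stockout, the tier-2 shipment rerouting, but only the regional fleet bottleneck feeds directly into the fleet bottleneck.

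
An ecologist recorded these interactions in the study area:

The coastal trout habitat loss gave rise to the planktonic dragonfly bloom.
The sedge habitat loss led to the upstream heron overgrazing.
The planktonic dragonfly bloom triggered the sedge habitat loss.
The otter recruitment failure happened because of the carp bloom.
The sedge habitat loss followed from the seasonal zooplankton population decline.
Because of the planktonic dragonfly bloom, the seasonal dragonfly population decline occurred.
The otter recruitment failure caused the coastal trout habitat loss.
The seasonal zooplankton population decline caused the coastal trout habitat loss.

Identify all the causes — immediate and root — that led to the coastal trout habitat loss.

the carp bloom, the otter recruitment failure, the seasonal zooplankton population decline

Immediate causes of the coastal trout habitat loss: the seasonal zooplankton population decline, the otter recruitment failure.
Further upstream: the carp bloom.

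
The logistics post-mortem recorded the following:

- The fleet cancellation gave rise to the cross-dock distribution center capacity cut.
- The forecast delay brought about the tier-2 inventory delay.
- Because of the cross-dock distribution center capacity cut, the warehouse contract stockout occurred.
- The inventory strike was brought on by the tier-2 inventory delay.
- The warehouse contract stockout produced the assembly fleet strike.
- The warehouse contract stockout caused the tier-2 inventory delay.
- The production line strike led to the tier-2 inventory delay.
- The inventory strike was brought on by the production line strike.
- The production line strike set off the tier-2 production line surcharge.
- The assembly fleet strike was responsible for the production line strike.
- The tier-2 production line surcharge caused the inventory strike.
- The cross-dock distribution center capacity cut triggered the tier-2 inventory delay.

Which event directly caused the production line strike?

Upstream contributors include the fleet cancellation, the cross-dock distribution center capacity cut, the warehouse contract stockout, but only the assembly fleet strike feeds directly into the production line strike.

the assembly fleet strike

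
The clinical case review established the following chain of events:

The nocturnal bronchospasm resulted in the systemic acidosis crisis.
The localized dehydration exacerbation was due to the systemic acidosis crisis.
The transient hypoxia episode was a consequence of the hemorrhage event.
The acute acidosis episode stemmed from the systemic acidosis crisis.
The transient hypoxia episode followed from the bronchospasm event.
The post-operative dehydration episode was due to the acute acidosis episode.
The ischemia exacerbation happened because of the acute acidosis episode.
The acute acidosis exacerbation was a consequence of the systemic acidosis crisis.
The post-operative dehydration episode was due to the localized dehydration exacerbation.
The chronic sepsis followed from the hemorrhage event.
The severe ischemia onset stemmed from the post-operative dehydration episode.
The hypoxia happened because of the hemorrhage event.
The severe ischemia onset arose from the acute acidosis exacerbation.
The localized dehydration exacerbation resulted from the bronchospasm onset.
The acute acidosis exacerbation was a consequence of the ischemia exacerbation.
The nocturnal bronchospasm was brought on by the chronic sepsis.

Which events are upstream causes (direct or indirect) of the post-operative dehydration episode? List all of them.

the acute acidosis episode, the bronchospasm onset, the chronic sepsis, the hemorrhage event, the localized dehydration exacerbation, the nocturnal bronchospasm, the systemic acidosis crisis

Immediate causes of the post-operative dehydration episode: the acute acidosis episode, the localized dehydration exacerbation.
Further upstream: the hemorrhage event, the chronic sepsis, the nocturnal bronchospasm, the bronchospasm onset, the systemic acidosis crisis.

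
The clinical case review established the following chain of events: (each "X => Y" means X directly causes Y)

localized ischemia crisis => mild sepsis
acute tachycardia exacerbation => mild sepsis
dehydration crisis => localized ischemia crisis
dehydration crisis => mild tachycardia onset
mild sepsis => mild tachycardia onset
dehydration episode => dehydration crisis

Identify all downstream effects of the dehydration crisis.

the localized ischemia crisis, the mild sepsis, the mild tachycardia onset

Direct effects: the localized ischemia crisis, the mild tachycardia onset.
2 steps out: the mild sepsis.
Not reachable from it: the dehydration episode, the acute tachycardia exacerbation.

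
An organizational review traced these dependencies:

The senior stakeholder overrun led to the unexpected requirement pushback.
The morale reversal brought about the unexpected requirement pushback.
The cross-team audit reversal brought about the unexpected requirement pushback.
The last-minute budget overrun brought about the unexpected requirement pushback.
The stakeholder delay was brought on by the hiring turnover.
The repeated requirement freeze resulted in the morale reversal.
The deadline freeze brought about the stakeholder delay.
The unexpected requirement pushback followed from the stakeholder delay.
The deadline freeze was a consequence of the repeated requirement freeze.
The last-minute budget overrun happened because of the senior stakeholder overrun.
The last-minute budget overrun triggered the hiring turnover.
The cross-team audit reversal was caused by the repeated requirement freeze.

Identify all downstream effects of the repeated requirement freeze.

the cross-team audit reversal, the deadline freeze, the morale reversal, the stakeholder delay, the unexpected requirement pushback

Direct effects: the cross-team audit reversal, the deadline freeze, the morale reversal.
2 steps out: the stakeholder delay, the unexpected requirement pushback.
Not reachable from it: the senior stakeholder overrun, the last-minute budget overrun, the hiring turnover.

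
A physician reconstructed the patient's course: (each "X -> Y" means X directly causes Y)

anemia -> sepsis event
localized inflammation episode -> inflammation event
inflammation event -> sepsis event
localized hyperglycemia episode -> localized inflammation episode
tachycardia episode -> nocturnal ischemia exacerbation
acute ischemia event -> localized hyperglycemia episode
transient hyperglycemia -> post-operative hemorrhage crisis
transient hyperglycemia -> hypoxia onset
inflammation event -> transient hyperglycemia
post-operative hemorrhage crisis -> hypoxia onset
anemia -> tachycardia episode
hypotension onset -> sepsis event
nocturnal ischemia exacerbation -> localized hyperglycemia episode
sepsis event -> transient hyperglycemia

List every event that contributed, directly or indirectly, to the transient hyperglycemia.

Immediate causes of the transient hyperglycemia: the inflammation event, the sepsis event.
Further upstream: the acute ischemia event, the anemia, the tachycardia episode, the nocturnal ischemia exacerbation, the hypotension onset, the localized hyperglycemia episode, the localized inflammation episode.

the acute ischemia event, the anemia, the hypotension onset, the inflammation event, the localized hyperglycemia episode, the localized inflammation episode, the nocturnal ischemia exacerbation, the sepsis event, the tachycardia episode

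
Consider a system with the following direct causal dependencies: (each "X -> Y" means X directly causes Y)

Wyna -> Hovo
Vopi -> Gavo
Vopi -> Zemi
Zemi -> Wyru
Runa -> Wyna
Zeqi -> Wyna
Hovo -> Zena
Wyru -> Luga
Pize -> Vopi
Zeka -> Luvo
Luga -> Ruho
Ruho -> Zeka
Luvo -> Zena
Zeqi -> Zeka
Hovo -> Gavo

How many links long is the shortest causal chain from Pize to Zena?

8

Shortest chain: Pize → Vopi → Zemi → Wyru → Luga → Ruho → Zeka → Luvo → Zena.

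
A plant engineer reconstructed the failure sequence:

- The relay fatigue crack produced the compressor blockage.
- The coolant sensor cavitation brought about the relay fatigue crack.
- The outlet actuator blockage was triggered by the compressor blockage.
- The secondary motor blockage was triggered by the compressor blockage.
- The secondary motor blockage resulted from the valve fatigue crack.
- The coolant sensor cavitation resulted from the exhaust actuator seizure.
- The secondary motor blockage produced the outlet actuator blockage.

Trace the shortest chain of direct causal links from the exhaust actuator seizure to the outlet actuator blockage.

the exhaust actuator seizure → the coolant sensor cavitation
the coolant sensor cavitation → the relay fatigue crack
the relay fatigue crack → the compressor blockage
the compressor blockage → the outlet actuator blockage
Length: 4 steps.

the exhaust actuator seizure → the coolant sensor cavitation → the relay fatigue crack → the compressor blockage → the outlet actuator blockage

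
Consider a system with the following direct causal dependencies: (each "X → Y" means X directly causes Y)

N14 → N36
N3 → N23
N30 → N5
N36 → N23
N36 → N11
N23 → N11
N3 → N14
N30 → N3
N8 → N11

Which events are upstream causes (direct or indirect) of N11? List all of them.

Immediate causes of N11: N36, N8, N23.
Further upstream: N30, N3, N14.

N14, N23, N3, N30, N36, N8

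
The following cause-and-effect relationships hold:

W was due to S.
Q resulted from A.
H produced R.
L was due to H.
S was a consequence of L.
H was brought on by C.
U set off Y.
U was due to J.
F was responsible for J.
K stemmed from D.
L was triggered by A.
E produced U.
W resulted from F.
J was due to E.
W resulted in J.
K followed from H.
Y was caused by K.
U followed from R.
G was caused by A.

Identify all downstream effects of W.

J, U, Y

Direct effects: J.
2 steps out: U.
3 steps out: Y.
Not reachable from it: D, A, Q, C, G, H, L, S, R, F, E, K.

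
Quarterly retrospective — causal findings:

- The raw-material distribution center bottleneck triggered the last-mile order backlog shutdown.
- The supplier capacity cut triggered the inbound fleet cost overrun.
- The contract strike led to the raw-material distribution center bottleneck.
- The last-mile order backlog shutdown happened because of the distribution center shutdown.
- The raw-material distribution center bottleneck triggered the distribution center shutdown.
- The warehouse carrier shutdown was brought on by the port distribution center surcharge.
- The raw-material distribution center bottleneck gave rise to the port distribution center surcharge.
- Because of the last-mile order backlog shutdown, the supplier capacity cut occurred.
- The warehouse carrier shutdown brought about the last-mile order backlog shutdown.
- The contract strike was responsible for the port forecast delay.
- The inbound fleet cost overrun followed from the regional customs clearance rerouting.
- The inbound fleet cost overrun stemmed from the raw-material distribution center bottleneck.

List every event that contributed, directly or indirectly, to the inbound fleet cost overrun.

the contract strike, the distribution center shutdown, the last-mile order backlog shutdown, the port distribution center surcharge, the raw-material distribution center bottleneck, the regional customs clearance rerouting, the supplier capacity cut, the warehouse carrier shutdown

Immediate causes of the inbound fleet cost overrun: the regional customs clearance rerouting, the raw-material distribution center bottleneck, the supplier capacity cut.
Further upstream: the contract strike, the distribution center shutdown, the port distribution center surcharge, the warehouse carrier shutdown, the last-mile order backlog shutdown.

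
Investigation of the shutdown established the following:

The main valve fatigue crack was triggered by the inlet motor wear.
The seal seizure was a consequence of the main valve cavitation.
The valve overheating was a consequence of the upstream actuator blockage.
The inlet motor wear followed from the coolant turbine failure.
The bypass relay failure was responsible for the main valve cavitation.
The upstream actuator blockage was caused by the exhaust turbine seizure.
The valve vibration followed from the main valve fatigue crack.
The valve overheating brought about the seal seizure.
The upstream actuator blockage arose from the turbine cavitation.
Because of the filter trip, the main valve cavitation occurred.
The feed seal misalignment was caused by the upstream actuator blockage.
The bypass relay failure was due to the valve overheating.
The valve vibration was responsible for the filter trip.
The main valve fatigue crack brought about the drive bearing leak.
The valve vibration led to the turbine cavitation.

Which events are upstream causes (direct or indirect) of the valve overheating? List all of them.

the coolant turbine failure, the exhaust turbine seizure, the inlet motor wear, the main valve fatigue crack, the turbine cavitation, the upstream actuator blockage, the valve vibration

Immediate cause of the valve overheating: the upstream actuator blockage.
Further upstream: the coolant turbine failure, the inlet motor wear, the exhaust turbine seizure, the main valve fatigue crack, the valve vibration, the turbine cavitation.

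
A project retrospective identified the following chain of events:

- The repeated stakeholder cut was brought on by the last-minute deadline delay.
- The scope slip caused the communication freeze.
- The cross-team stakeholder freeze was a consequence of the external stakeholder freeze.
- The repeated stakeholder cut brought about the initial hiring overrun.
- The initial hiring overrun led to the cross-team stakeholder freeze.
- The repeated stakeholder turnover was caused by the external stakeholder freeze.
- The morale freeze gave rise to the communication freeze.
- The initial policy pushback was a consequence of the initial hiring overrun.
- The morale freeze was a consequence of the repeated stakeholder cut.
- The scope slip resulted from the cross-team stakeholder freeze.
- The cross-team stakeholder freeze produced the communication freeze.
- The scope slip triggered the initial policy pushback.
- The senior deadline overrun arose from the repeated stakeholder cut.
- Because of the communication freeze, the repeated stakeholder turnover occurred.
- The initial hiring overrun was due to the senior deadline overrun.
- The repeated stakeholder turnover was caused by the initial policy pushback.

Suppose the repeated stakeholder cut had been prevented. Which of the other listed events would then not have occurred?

Downstream of the repeated stakeholder cut: the morale freeze, the senior deadline overrun, the initial hiring overrun, the cross-team stakeholder freeze, the scope slip, the communication freeze, the initial policy pushback, the repeated stakeholder turnover.
Of those, still caused via another path: the cross-team stakeholder freeze, the scope slip, the communication freeze, the initial policy pushback, the repeated stakeholder turnover.
The remainder have no surviving cause.

the initial hiring overrun, the morale freeze, the senior deadline overrun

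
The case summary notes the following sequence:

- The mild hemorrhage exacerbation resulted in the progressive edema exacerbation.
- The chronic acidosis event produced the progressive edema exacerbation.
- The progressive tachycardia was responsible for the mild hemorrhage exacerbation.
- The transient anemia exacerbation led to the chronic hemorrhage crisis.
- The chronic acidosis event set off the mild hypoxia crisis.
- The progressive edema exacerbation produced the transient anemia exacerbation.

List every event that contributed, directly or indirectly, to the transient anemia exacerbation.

Immediate cause of the transient anemia exacerbation: the progressive edema exacerbation.
Further upstream: the progressive tachycardia, the chronic acidosis event, the mild hemorrhage exacerbation.

the chronic acidosis event, the mild hemorrhage exacerbation, the progressive edema exacerbation, the progressive tachycardia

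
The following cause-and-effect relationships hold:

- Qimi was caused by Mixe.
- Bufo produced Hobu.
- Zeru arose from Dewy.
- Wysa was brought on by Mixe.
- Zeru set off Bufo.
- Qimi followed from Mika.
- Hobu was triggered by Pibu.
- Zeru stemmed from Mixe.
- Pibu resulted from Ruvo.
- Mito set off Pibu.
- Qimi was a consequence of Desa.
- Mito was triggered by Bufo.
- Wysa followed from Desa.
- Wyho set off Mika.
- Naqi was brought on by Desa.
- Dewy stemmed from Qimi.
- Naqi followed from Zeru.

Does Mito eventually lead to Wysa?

Mito leads to Pibu, Hobu; Wysa is not among them.

No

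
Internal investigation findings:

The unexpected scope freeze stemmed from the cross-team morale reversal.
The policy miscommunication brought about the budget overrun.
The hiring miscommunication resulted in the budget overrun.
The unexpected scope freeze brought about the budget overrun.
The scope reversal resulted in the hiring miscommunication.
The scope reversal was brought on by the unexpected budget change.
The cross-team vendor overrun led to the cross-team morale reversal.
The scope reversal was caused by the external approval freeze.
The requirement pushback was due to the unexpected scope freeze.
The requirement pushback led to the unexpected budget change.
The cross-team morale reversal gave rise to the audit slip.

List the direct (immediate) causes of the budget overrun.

Upstream contributors include the cross-team vendor overrun, the cross-team morale reversal, the requirement pushback, the unexpected budget change, the external approval freeze, the scope reversal, but only the hiring miscommunication, the policy miscommunication, the unexpected scope freeze feed directly into the budget overrun.

the hiring miscommunication, the policy miscommunication, the unexpected scope freeze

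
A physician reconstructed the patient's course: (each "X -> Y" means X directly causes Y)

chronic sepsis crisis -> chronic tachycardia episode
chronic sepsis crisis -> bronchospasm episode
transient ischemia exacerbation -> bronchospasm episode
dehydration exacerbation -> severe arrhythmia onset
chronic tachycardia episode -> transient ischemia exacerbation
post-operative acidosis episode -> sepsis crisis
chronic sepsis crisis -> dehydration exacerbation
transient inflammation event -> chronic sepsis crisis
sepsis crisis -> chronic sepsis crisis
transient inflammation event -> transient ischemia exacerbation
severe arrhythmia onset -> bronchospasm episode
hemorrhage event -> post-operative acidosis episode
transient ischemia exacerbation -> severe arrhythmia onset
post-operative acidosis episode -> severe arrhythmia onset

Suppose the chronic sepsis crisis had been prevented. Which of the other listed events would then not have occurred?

the chronic tachycardia episode, the dehydration exacerbation

Downstream of the chronic sepsis crisis: the chronic tachycardia episode, the dehydration exacerbation, the transient ischemia exacerbation, the severe arrhythmia onset, the bronchospasm episode.
Of those, still caused via another path: the transient ischemia exacerbation, the severe arrhythmia onset, the bronchospasm episode.
The remainder have no surviving cause.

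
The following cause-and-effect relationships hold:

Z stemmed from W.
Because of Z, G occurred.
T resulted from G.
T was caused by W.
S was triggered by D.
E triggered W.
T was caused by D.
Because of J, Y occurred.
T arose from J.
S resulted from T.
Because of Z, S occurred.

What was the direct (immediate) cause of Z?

Upstream contributors include E, but only W feeds directly into Z.

W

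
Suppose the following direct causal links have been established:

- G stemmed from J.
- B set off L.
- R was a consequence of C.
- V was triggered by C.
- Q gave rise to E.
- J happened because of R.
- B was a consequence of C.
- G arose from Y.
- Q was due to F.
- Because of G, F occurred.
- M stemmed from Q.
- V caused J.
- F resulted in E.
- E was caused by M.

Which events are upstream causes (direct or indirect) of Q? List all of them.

C, F, G, J, R, V, Y

Immediate cause of Q: F.
Further upstream: C, R, V, J, G, Y.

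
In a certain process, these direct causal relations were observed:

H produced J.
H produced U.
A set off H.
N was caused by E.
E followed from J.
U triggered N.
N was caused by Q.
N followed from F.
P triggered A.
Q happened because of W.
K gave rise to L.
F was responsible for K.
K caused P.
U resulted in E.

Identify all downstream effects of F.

A, E, H, J, K, L, N, P, U

Direct effects: K, N.
2 steps out: P, L.
3 steps out: A.
4 steps out: H.
5 steps out: J, U.
6 steps out: E.
Not reachable from it: W, Q.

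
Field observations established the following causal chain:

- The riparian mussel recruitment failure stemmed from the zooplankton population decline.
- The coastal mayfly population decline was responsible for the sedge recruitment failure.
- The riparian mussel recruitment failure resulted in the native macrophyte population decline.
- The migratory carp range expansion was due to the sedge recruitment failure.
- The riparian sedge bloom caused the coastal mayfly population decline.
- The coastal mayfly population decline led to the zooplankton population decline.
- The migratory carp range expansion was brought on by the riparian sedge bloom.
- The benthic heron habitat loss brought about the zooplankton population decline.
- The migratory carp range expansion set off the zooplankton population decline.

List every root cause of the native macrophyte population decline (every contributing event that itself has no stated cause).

the benthic heron habitat loss, the riparian sedge bloom

Tracing upstream from the native macrophyte population decline: the native macrophyte population decline ← the riparian mussel recruitment failure ← the zooplankton population decline ← the coastal mayfly population decline ← the riparian sedge bloom.
A separate upstream branch: the native macrophyte population decline ← the riparian mussel recruitment failure ← the zooplankton population decline ← the benthic heron habitat loss.
Each of those chain origins has no stated cause.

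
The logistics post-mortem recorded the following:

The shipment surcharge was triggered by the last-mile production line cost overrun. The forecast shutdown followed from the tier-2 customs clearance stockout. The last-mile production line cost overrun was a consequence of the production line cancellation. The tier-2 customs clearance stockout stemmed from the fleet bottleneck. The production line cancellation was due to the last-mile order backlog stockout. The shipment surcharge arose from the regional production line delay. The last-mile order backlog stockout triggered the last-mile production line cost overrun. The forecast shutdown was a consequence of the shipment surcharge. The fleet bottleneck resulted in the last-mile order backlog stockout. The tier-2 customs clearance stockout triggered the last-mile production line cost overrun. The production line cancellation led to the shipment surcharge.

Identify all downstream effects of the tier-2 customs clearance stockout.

the forecast shutdown, the last-mile production line cost overrun, the shipment surcharge

Direct effects: the last-mile production line cost overrun, the forecast shutdown.
2 steps out: the shipment surcharge.
Not reachable from it: the fleet bottleneck, the last-mile order backlog stockout, the production line cancellation, the regional production line delay.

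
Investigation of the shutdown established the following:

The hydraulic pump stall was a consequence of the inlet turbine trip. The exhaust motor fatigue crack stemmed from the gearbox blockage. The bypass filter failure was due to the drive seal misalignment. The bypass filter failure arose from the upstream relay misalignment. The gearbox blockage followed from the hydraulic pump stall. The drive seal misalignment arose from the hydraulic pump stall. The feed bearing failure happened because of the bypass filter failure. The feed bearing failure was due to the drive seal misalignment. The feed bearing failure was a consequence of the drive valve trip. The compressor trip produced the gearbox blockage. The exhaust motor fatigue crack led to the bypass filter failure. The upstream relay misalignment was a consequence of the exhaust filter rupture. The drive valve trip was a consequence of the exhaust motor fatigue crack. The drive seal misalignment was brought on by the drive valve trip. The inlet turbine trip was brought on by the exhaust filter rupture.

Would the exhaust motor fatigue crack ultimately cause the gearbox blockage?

No

The exhaust motor fatigue crack leads to the drive valve trip, the drive seal misalignment, the bypass filter failure, the feed bearing failure; the gearbox blockage is not among them.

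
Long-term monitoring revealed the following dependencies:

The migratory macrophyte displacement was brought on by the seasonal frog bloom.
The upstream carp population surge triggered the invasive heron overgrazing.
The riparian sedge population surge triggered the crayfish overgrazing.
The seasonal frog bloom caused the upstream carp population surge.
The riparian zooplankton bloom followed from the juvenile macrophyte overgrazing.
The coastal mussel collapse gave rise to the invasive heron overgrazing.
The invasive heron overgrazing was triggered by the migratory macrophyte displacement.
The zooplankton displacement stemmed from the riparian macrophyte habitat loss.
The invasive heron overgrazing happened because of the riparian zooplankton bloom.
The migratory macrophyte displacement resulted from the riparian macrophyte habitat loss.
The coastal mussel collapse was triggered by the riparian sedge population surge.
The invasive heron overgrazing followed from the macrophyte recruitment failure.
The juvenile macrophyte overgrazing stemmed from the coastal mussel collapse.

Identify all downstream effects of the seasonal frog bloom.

the invasive heron overgrazing, the migratory macrophyte displacement, the upstream carp population surge

Direct effects: the migratory macrophyte displacement, the upstream carp population surge.
2 steps out: the invasive heron overgrazing.
Not reachable from it: the riparian macrophyte habitat loss, the zooplankton displacement, the riparian sedge population surge, the coastal mussel collapse, the crayfish overgrazing, the juvenile macrophyte overgrazing, the macrophyte recruitment failure, the riparian zooplankton bloom.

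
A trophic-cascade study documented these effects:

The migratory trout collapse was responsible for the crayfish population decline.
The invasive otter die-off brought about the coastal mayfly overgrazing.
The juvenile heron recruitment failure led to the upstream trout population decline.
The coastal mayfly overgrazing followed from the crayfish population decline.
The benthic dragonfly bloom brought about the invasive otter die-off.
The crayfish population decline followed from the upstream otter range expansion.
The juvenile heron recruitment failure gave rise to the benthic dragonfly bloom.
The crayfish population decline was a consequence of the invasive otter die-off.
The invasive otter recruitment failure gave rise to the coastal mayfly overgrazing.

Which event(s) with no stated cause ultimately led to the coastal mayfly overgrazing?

Tracing upstream from the coastal mayfly overgrazing: the coastal mayfly overgrazing ← the crayfish population decline ← the migratory trout collapse.
A separate upstream branch: the coastal mayfly overgrazing ← the invasive otter die-off ← the benthic dragonfly bloom ← the juvenile heron recruitment failure.
A separate upstream branch: the coastal mayfly overgrazing ← the crayfish population decline ← the upstream otter range expansion.
A separate upstream branch: the coastal mayfly overgrazing ← the invasive otter recruitment failure.
Each of those chain origins has no stated cause.

the invasive otter recruitment failure, the juvenile heron recruitment failure, the migratory trout collapse, the upstream otter range expansion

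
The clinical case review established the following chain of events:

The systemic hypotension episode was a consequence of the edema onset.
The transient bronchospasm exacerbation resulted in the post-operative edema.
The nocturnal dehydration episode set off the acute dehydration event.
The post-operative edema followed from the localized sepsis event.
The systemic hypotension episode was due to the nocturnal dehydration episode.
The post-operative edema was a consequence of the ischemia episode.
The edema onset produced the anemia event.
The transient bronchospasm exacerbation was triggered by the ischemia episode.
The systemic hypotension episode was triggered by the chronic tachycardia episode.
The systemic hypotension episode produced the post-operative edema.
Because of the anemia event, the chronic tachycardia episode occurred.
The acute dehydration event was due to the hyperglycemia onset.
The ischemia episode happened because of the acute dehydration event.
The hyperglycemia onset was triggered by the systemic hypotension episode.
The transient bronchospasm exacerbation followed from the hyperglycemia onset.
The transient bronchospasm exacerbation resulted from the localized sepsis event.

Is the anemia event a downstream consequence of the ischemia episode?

No

The ischemia episode leads to the transient bronchospasm exacerbation, the post-operative edema; the anemia event is not among them.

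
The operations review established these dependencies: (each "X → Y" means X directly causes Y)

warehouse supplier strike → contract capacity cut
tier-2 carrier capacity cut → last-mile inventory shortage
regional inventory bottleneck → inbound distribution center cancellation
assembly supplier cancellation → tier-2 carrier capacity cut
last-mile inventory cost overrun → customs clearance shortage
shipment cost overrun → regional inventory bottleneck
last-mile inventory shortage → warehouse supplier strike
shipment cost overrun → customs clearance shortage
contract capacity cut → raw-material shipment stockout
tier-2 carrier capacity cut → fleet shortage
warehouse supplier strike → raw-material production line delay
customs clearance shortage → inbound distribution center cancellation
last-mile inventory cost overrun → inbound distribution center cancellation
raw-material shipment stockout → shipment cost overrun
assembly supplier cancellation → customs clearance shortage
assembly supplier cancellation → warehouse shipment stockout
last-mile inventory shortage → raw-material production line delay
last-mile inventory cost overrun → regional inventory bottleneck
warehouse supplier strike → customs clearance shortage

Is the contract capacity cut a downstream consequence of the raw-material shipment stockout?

No

The raw-material shipment stockout leads to the shipment cost overrun, the regional inventory bottleneck, the customs clearance shortage, the inbound distribution center cancellation; the contract capacity cut is not among them.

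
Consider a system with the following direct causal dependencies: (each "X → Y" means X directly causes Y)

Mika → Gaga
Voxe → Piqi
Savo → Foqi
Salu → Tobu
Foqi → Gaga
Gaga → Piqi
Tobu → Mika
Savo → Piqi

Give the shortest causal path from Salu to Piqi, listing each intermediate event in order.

Salu → Tobu → Mika → Gaga → Piqi

Salu → Tobu
Tobu → Mika
Mika → Gaga
Gaga → Piqi
Length: 4 steps.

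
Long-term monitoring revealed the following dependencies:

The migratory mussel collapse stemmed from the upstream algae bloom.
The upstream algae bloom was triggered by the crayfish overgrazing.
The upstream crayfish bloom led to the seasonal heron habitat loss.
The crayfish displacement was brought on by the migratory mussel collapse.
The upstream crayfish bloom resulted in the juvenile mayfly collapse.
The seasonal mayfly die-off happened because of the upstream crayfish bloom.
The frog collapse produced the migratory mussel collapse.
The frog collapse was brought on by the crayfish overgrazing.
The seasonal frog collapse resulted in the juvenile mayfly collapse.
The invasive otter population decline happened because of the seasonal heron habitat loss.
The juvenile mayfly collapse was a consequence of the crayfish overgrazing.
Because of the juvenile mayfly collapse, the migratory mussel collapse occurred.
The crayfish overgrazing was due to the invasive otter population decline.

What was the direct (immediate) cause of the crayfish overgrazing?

Upstream contributors include the upstream crayfish bloom, the seasonal heron habitat loss, but only the invasive otter population decline feeds directly into the crayfish overgrazing.

the invasive otter population decline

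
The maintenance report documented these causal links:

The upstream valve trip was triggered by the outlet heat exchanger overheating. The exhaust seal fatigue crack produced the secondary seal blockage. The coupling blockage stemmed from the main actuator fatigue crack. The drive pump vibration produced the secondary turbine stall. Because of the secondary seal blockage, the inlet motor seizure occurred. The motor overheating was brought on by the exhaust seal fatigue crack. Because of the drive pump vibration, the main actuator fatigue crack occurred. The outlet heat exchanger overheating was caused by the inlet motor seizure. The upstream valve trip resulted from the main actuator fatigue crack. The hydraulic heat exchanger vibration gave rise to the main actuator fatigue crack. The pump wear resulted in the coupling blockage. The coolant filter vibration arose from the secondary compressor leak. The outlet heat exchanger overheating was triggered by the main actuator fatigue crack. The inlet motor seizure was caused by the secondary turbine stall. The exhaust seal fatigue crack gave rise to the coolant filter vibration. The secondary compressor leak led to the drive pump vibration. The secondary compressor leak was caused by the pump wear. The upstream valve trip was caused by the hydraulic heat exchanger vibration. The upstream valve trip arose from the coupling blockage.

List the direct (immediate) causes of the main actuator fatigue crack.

the drive pump vibration, the hydraulic heat exchanger vibration

Upstream contributors include the pump wear, the secondary compressor leak, but only the drive pump vibration, the hydraulic heat exchanger vibration feed directly into the main actuator fatigue crack.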